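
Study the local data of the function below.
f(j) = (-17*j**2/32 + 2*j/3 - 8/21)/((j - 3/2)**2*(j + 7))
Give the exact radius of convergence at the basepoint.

Denominator factor (j + 7): pole of order 1 at -7, modulus 7.
Denominator factor (j - 3/2)^2: pole of order 2 at 3/2, modulus 3/2.
The radius of convergence is the smallest modulus among the singular points: 3/2.

The radius of convergence is 3/2.


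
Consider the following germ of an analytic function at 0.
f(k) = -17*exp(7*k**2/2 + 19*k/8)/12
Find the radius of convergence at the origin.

The radius of convergence is infinite.

The factor exp(7*k**2/2 + 19*k/8) is entire and contributes no finite singular point.
The polynomial part has no poles.
No finite singular points: the Taylor series at 0 converges everywhere.


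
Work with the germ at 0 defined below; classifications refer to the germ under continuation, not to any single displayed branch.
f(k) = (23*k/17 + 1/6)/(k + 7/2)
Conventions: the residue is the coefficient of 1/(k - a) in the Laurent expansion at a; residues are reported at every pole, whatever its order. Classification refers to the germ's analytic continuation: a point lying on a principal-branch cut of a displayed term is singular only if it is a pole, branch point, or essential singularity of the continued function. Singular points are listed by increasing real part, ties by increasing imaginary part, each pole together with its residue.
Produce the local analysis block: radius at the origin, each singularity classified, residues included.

Denominator factor (k + 7/2): pole of order 1 at -7/2, modulus 7/2.
The radius of convergence is the smallest modulus among the singular points: 7/2.
At the order-1 pole -7/2 set g(k) = (k - (-7/2))*f(k) = 23*k/17 + 1/6.
Simple pole: residue = g(a) at a = -7/2, which is -233/51.

Radius of convergence at 0: 7/2.
At -7/2: a pole of order 1; residue -233/51.


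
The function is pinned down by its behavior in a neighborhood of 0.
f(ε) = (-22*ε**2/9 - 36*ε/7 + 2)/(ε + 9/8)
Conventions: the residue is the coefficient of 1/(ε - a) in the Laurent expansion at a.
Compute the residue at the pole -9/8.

At the order-1 pole -9/8 set g(ε) = (ε - (-9/8))*f(ε) = -22*ε**2/9 - 36*ε/7 + 2.
Simple pole: residue = g(a) at a = -9/8, which is 1051/224.

The residue is 1051/224.


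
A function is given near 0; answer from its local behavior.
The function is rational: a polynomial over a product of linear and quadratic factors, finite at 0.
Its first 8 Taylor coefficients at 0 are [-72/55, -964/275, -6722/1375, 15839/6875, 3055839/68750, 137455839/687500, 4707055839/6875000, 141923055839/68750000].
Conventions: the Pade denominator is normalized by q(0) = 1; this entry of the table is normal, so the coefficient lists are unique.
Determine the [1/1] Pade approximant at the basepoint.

Taylor coefficients needed (read off): a_0 = -72/55, a_1 = -964/275, a_2 = -6722/1375.
Write the denominator as Q(χ) = 1 + q1*χ. Requiring Q*f - P = O(χ^3) with deg P <= 1 kills the coefficients of χ^2..χ^2 in Q*f:
  χ^2: a_2 + q1*a_1 = 0, i.e. -6722/1375 + (-964/275)*q1 = 0.
Solving this linear system: q1 = -3361/2410.
The numerator is Q*f truncated at degree 1: P0 = a_0 = -72/55; P1 = a_1 + q1*a_0 = -111328/66275.

The Pade approximant has numerator coefficients [-72/55, -111328/66275]; denominator coefficients [1, -3361/2410].


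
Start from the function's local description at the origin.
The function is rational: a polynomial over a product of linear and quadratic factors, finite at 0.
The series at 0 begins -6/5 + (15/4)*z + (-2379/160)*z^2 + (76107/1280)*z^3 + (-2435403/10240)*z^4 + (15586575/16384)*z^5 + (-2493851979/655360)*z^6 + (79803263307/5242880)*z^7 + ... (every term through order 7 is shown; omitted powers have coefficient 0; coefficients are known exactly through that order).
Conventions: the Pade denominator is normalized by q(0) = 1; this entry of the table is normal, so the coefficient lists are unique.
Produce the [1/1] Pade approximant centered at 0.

The Pade approximant has numerator coefficients [-6/5, -126/125]; denominator coefficients [1, 793/200].

Taylor coefficients needed (read off): a_0 = -6/5, a_1 = 15/4, a_2 = -2379/160.
Write the denominator as Q(z) = 1 + q1*z. Requiring Q*f - P = O(z^3) with deg P <= 1 kills the coefficients of z^2..z^2 in Q*f:
  z^2: a_2 + q1*a_1 = 0, i.e. -2379/160 + (15/4)*q1 = 0.
Solving this linear system: q1 = 793/200.
The numerator is Q*f truncated at degree 1: P0 = a_0 = -6/5; P1 = a_1 + q1*a_0 = -126/125.


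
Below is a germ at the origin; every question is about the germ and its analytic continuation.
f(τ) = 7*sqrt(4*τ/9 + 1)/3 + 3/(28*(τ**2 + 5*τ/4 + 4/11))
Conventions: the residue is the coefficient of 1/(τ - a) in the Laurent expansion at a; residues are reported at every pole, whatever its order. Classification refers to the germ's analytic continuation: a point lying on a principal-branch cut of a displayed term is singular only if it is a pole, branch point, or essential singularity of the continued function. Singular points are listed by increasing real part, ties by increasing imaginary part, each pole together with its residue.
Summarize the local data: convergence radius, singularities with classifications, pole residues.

Denominator factor (τ**2 + 5*τ/4 + 4/11): discriminant 19/176, real irrational roots -5/8 + (1/88)*sqrt(209) and -5/8 - (1/88)*sqrt(209); poles of order 1, moduli 5/8 - (1/88)*sqrt(209) and 5/8 + (1/88)*sqrt(209).
Branch term (7/3)*sqrt(1 - τ/(-9/4)): its argument vanishes at τ = -9/4, a square-root branch point, modulus 9/4.
The radius of convergence is the smallest modulus among the singular points: 5/8 - (1/88)*sqrt(209).
The branch term is analytic at -5/8 - (1/88)*sqrt(209) and contributes nothing to the residue; only the rational part matters.
The factor τ**2 + 5*τ/4 + 4/11 splits as (τ - a)(τ - a') with a = -5/8 - (1/88)*sqrt(209), a' = -5/8 + (1/88)*sqrt(209). At the order-1 pole a set g(τ) = (τ - a)*(rational part) = [3/28] / (τ - a').
Simple pole: residue = g(a) at a = -5/8 - (1/88)*sqrt(209), which is -(3/133)*sqrt(209).
The branch term is analytic at -5/8 + (1/88)*sqrt(209) and contributes nothing to the residue; only the rational part matters.
The factor τ**2 + 5*τ/4 + 4/11 splits as (τ - a)(τ - a') with a = -5/8 + (1/88)*sqrt(209), a' = -5/8 - (1/88)*sqrt(209). At the order-1 pole a set g(τ) = (τ - a)*(rational part) = [3/28] / (τ - a').
Simple pole: residue = g(a) at a = -5/8 + (1/88)*sqrt(209), which is (3/133)*sqrt(209).
List the singular points by increasing real part (a conjugate pair: the negative imaginary part first).

Radius of convergence at 0: 5/8 - (1/88)*sqrt(209).
At -9/4: an algebraic (square-root) branch point.
At -5/8 - (1/88)*sqrt(209): a pole of order 1; residue -(3/133)*sqrt(209).
At -5/8 + (1/88)*sqrt(209): a pole of order 1; residue (3/133)*sqrt(209).


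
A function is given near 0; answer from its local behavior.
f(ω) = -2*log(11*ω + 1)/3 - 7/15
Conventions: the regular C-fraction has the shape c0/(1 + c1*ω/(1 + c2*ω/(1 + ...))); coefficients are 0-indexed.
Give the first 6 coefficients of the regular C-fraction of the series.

The regular C-fraction coefficients are [-7/15, -110/7, 297/14, 77/162, 407/81, 297/185].

Taylor coefficients (expand at 0): a_0 = -7/15, a_1 = -22/3, a_2 = 121/3, a_3 = -2662/9, a_4 = 14641/6, a_5 = -322102/15.
c0 = a_0 = -7/15. Peel one level at a time: if S = 1 + c*ω/S' with S'(0) = 1, then c is the ω-coefficient of S and S' = c*ω/(S - 1).
S_1 = c0/f = 1 + (-110/7)*ω + (16335/49)*ω^2 + ...; c1 = -110/7.
S_2 = c1*ω/(S_1 - 1) = 1 + (297/14)*ω + (-121/12)*ω^2 + ...; c2 = 297/14.
S_3 = c2*ω/(S_2 - 1) = 1 + (77/162)*ω + (-31339/13122)*ω^2 + ...; c3 = 77/162.
S_4 = c3*ω/(S_3 - 1) = 1 + (407/81)*ω + (-121/15)*ω^2 + ...; c4 = 407/81.
S_5 = c4*ω/(S_4 - 1) = 1 + (297/185)*ω + ...; c5 = 297/185.


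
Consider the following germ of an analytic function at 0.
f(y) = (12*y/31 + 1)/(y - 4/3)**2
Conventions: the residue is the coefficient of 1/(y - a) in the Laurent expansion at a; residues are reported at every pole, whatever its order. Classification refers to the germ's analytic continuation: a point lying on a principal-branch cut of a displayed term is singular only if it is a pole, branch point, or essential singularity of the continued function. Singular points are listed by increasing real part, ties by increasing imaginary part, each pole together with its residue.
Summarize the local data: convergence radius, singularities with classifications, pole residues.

Denominator factor (y - 4/3)^2: pole of order 2 at 4/3, modulus 4/3.
The radius of convergence is the smallest modulus among the singular points: 4/3.
At the order-2 pole 4/3 set g(y) = (y - (4/3))^2*f(y) = 12*y/31 + 1.
Order-2 pole: residue = g'(a); g'(4/3) = 12/31, so the residue is 12/31.

Radius of convergence at 0: 4/3.
At 4/3: a pole of order 2; residue 12/31.


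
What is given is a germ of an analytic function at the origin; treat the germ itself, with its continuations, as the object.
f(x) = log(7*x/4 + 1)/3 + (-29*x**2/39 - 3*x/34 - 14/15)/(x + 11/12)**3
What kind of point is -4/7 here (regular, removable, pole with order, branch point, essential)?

The term (1/3)*log(1 - x/(-4/7)) has argument 1 - -4/7/(-4/7) = 0 at -4/7: a logarithmic (infinitely-sheeted) branch point; the remaining terms are analytic or single-valued there.

The point is a logarithmic branch point.


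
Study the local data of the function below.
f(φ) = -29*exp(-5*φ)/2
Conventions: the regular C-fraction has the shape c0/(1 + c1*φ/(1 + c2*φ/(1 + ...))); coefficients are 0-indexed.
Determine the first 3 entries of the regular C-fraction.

Taylor coefficients (expand at 0): a_0 = -29/2, a_1 = 145/2, a_2 = -725/4.
c0 = a_0 = -29/2. Peel one level at a time: if S = 1 + c*φ/S' with S'(0) = 1, then c is the φ-coefficient of S and S' = c*φ/(S - 1).
S_1 = c0/f = 1 + (5)*φ + (25/2)*φ^2 + ...; c1 = 5.
S_2 = c1*φ/(S_1 - 1) = 1 + (-5/2)*φ + ...; c2 = -5/2.

The regular C-fraction coefficients are [-29/2, 5, -5/2].


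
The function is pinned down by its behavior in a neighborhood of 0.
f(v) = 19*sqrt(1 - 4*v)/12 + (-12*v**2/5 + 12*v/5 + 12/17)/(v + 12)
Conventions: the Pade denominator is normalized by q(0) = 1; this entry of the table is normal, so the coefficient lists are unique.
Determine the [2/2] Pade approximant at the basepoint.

The Pade approximant has numerator coefficients [335/204, -313532833777/35901645840, 2372793559/234651280]; denominator coefficients [1, -123491719/35197692, 65783035/35197692].

Taylor coefficients needed (expand at 0): a_0 = 335/204, a_1 = -3031/1020, a_2 = -41407/12240, a_3 = -927593/146880, a_4 = -27909847/1762560.
Write the denominator as Q(v) = 1 + q1*v + q2*v^2. Requiring Q*f - P = O(v^5) with deg P <= 2 kills the coefficients of v^3..v^4 in Q*f:
  v^3: a_3 + q1*a_2 + q2*a_1 = 0, i.e. -927593/146880 + (-41407/12240)*q1 + (-3031/1020)*q2 = 0.
  v^4: a_4 + q1*a_3 + q2*a_2 = 0, i.e. -27909847/1762560 + (-927593/146880)*q1 + (-41407/12240)*q2 = 0.
Solving this linear system: q1 = -123491719/35197692, q2 = 65783035/35197692.
The numerator is Q*f truncated at degree 2: P0 = a_0 = 335/204; P1 = a_1 + q1*a_0 = -313532833777/35901645840; P2 = a_2 + q1*a_1 + q2*a_0 = 2372793559/234651280.


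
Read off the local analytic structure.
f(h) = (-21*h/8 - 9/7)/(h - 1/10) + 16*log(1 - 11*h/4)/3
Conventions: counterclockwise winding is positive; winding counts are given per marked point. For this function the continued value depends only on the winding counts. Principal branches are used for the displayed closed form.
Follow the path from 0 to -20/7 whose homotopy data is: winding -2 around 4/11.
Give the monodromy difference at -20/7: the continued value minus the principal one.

The rational part is single-valued and drops out of the difference; each branch term changes only by its own monodromy.
(16/3)*log(1 - h/(4/11)): each positive loop around 4/11 adds 2*pi*i to the log, so winding -2 contributes (16/3)*(-2)*2*pi*i = -(64/3)*pi*i.
Summing the contributions at h = -20/7 gives -(64/3)*pi*i.

Continued minus principal equals -(64/3)*pi*i.


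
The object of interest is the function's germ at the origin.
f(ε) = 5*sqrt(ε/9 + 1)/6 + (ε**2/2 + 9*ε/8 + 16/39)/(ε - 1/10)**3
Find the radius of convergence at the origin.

The radius of convergence is 1/10.

Denominator factor (ε - 1/10)^3: pole of order 3 at 1/10, modulus 1/10.
Branch term (5/6)*sqrt(1 - ε/(-9)): its argument vanishes at ε = -9, a square-root branch point, modulus 9.
The radius of convergence is the smallest modulus among the singular points: 1/10.


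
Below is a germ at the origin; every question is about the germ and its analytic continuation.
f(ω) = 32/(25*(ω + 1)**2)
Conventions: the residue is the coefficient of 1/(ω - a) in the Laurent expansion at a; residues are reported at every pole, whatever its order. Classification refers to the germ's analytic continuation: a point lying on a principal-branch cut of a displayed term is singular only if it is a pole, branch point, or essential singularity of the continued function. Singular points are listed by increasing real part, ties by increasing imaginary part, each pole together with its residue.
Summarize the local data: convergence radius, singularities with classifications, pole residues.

Radius of convergence at 0: 1.
At -1: a pole of order 2; residue 0.

Denominator factor (ω + 1)^2: pole of order 2 at -1, modulus 1.
The radius of convergence is the smallest modulus among the singular points: 1.
At the order-2 pole -1 set g(ω) = (ω - (-1))^2*f(ω) = 32/25.
Order-2 pole: residue = g'(a); g'(-1) = 0, so the residue is 0.


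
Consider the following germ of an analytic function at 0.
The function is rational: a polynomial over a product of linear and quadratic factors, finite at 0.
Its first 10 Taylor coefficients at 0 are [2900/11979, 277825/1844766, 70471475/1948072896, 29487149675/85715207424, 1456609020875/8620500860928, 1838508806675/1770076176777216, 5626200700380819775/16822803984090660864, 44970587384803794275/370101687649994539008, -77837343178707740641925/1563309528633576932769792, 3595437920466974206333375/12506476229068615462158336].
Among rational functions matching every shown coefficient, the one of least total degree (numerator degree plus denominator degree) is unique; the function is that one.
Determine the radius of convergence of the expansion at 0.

The radius of convergence is (1/5)*sqrt(30).

No rational of total degree below 8 reproduces all 10 coefficients; solving the [1/7] Pade equations on them gives f(h) = (-2*h/7 - 29/32)/((h - 11/8)**3*(h**2 + 9*h/8 + 6/5)**2), whose expansion matches every shown term.
Denominator factor (h**2 + 9*h/8 + 6/5)^2: discriminant -1131/320, complex-conjugate roots (-9/16) + ((1/80)*sqrt(5655))*i and (-9/16) - ((1/80)*sqrt(5655))*i; poles of order 2, moduli (1/5)*sqrt(30) and (1/5)*sqrt(30).
Denominator factor (h - 11/8)^3: pole of order 3 at 11/8, modulus 11/8.
The radius of convergence is the smallest modulus among the singular points: (1/5)*sqrt(30).


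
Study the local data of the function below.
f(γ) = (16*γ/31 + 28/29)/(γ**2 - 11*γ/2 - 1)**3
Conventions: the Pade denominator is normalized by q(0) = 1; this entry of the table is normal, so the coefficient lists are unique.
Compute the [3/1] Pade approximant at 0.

The Pade approximant has numerator coefficients [-28/29, 9287320983/1272817685, -101852139181/2545635370, 75690370651/509127074]; denominator coefficients [1, 47617711/5663260].

Taylor coefficients needed (expand at 0): a_0 = -28/29, a_1 = 13858/899, a_2 = -152490/899, a_3 = 1415815/899, a_4 = -47617711/3596.
Write the denominator as Q(γ) = 1 + q1*γ. Requiring Q*f - P = O(γ^5) with deg P <= 3 kills the coefficients of γ^4..γ^4 in Q*f:
  γ^4: a_4 + q1*a_3 = 0, i.e. -47617711/3596 + (1415815/899)*q1 = 0.
Solving this linear system: q1 = 47617711/5663260.
The numerator is Q*f truncated at degree 3: P0 = a_0 = -28/29; P1 = a_1 + q1*a_0 = 9287320983/1272817685; P2 = a_2 + q1*a_1 = -101852139181/2545635370; P3 = a_3 + q1*a_2 = 75690370651/509127074.


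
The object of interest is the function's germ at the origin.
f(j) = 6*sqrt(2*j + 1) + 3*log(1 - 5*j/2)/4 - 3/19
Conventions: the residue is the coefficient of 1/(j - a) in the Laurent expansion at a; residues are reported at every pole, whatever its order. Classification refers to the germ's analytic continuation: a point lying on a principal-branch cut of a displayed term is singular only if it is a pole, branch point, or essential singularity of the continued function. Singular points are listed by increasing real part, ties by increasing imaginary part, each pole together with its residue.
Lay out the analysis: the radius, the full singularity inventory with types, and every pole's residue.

Branch term (6)*sqrt(1 - j/(-1/2)): its argument vanishes at j = -1/2, a square-root branch point, modulus 1/2.
Branch term (3/4)*log(1 - j/(2/5)): its argument vanishes at j = 2/5, a logarithmic branch point, modulus 2/5.
The radius of convergence is the smallest modulus among the singular points: 2/5.
List the singular points by increasing real part (a conjugate pair: the negative imaginary part first).

Radius of convergence at 0: 2/5.
At -1/2: an algebraic (square-root) branch point.
At 2/5: a logarithmic branch point.


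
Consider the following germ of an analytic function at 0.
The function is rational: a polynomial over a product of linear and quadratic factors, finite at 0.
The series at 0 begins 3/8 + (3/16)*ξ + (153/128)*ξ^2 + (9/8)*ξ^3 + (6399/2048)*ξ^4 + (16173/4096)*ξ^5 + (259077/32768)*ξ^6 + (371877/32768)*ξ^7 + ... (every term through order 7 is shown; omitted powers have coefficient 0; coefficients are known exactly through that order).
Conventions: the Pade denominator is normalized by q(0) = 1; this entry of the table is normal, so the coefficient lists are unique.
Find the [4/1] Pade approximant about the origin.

The Pade approximant has numerator coefficients [3/8, -181/632, 9691/10112, -7797/20224, 275505/161792]; denominator coefficients [1, -599/474].


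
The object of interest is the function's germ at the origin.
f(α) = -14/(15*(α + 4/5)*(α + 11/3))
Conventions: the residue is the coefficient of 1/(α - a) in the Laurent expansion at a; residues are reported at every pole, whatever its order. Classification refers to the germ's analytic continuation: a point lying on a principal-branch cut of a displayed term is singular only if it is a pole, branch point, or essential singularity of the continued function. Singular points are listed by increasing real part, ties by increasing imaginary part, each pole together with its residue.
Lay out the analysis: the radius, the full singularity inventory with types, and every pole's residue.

Denominator factor (α + 11/3): pole of order 1 at -11/3, modulus 11/3.
Denominator factor (α + 4/5): pole of order 1 at -4/5, modulus 4/5.
The radius of convergence is the smallest modulus among the singular points: 4/5.
At the order-1 pole -11/3 set g(α) = (α - (-11/3))*f(α) = -14/(15*(α + 4/5)).
Simple pole: residue = g(a) at a = -11/3, which is 14/43.
At the order-1 pole -4/5 set g(α) = (α - (-4/5))*f(α) = -14/(15*(α + 11/3)).
Simple pole: residue = g(a) at a = -4/5, which is -14/43.
List the singular points by increasing real part (a conjugate pair: the negative imaginary part first).

Radius of convergence at 0: 4/5.
At -11/3: a pole of order 1; residue 14/43.
At -4/5: a pole of order 1; residue -14/43.


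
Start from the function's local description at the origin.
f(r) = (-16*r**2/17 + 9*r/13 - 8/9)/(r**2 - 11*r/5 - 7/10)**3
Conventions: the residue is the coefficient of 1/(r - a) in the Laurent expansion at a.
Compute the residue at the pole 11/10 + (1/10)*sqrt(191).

The residue is -(8291125/4619698473)*sqrt(191).

The factor r**2 - 11*r/5 - 7/10 splits as (r - a)(r - a') with a = 11/10 + (1/10)*sqrt(191), a' = 11/10 - (1/10)*sqrt(191). At the order-3 pole a set g(r) = (r - a)^3*f(r) = [-16*r**2/17 + 9*r/13 - 8/9] / (r - a')^3.
Order-3 pole: residue = g''(a)/2; g''(11/10 + (1/10)*sqrt(191)) = -(16582250/4619698473)*sqrt(191), so the residue is -(8291125/4619698473)*sqrt(191).


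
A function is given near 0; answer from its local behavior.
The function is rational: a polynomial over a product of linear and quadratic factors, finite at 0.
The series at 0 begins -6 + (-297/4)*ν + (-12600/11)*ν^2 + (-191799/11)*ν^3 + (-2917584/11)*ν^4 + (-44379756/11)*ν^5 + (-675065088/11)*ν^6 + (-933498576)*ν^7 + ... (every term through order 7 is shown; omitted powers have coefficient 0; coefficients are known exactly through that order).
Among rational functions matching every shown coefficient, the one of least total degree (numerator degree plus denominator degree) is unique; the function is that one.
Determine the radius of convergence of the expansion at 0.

No rational of total degree below 4 reproduces all 8 coefficients; solving the [2/2] Pade equations on them gives f(ν) = (-27*ν**2/11 + 29*ν/16 - 1/2)/(ν**2 - 4*ν/3 + 1/12), whose expansion matches every shown term.
Denominator factor (ν**2 - 4*ν/3 + 1/12): discriminant 13/9, real irrational roots 2/3 + (1/6)*sqrt(13) and 2/3 - (1/6)*sqrt(13); poles of order 1, moduli 2/3 + (1/6)*sqrt(13) and 2/3 - (1/6)*sqrt(13).
The radius of convergence is the smallest modulus among the singular points: 2/3 - (1/6)*sqrt(13).

The radius of convergence is 2/3 - (1/6)*sqrt(13).


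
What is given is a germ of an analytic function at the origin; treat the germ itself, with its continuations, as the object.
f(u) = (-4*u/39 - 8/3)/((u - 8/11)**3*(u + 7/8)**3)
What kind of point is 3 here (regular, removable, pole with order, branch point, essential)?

The point is a regular point.

Denominator factors: u - 8/11 = 25/11 at u = 3; u + 7/8 = 31/8 at u = 3 — none vanishes.
So the germ continues analytically to 3.


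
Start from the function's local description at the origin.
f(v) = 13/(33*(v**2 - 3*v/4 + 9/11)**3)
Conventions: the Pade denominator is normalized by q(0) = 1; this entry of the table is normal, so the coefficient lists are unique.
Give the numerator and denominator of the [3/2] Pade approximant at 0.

The Pade approximant has numerator coefficients [1573/2187, 466540789/475392564, -286243529/11409421536, -309006196499/410739175296]; denominator coefficients [1, -75295/54343, 12522631/5216928].

Taylor coefficients needed (expand at 0): a_0 = 1573/2187, a_1 = 17303/8748, a_2 = 17303/17496, a_3 = -7803653/1889568, a_4 = -122384119/15116544, a_5 = -236583919/181398528.
Write the denominator as Q(v) = 1 + q1*v + q2*v^2. Requiring Q*f - P = O(v^6) with deg P <= 3 kills the coefficients of v^4..v^5 in Q*f:
  v^4: a_4 + q1*a_3 + q2*a_2 = 0, i.e. -122384119/15116544 + (-7803653/1889568)*q1 + (17303/17496)*q2 = 0.
  v^5: a_5 + q1*a_4 + q2*a_3 = 0, i.e. -236583919/181398528 + (-122384119/15116544)*q1 + (-7803653/1889568)*q2 = 0.
Solving this linear system: q1 = -75295/54343, q2 = 12522631/5216928.
The numerator is Q*f truncated at degree 3: P0 = a_0 = 1573/2187; P1 = a_1 + q1*a_0 = 466540789/475392564; P2 = a_2 + q1*a_1 + q2*a_0 = -286243529/11409421536; P3 = a_3 + q1*a_2 + q2*a_1 = -309006196499/410739175296.


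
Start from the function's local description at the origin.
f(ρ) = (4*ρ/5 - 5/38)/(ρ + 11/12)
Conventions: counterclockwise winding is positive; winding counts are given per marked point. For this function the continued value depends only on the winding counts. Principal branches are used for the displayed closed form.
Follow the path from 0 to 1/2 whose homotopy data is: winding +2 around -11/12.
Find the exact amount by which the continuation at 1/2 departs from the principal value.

Continued minus principal equals 0.

The function is rational, hence single-valued: continuing it around any pole returns the same value, so the difference is 0.


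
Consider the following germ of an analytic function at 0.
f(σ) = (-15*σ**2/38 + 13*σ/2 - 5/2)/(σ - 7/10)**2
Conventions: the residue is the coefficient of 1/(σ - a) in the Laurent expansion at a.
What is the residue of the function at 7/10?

At the order-2 pole 7/10 set g(σ) = (σ - (7/10))^2*f(σ) = -15*σ**2/38 + 13*σ/2 - 5/2.
Order-2 pole: residue = g'(a); g'(7/10) = 113/19, so the residue is 113/19.

The residue is 113/19.


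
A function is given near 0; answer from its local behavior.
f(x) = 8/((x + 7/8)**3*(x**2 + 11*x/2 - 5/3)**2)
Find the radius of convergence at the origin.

Denominator factor (x + 7/8)^3: pole of order 3 at -7/8, modulus 7/8.
Denominator factor (x**2 + 11*x/2 - 5/3)^2: discriminant 443/12, real irrational roots -11/4 + (1/12)*sqrt(1329) and -11/4 - (1/12)*sqrt(1329); poles of order 2, moduli -11/4 + (1/12)*sqrt(1329) and 11/4 + (1/12)*sqrt(1329).
The radius of convergence is the smallest modulus among the singular points: -11/4 + (1/12)*sqrt(1329).

The radius of convergence is -11/4 + (1/12)*sqrt(1329).


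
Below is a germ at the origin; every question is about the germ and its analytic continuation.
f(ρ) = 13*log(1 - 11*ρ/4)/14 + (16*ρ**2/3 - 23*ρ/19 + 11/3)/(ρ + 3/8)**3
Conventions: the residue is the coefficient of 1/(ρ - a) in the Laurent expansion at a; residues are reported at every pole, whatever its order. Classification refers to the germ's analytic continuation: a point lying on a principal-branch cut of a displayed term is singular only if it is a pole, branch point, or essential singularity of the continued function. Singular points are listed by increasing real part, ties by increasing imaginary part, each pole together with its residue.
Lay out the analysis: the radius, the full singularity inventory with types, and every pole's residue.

Denominator factor (ρ + 3/8)^3: pole of order 3 at -3/8, modulus 3/8.
Branch term (13/14)*log(1 - ρ/(4/11)): its argument vanishes at ρ = 4/11, a logarithmic branch point, modulus 4/11.
The radius of convergence is the smallest modulus among the singular points: 4/11.
The branch term is analytic at -3/8 and contributes nothing to the residue; only the rational part matters.
At the order-3 pole -3/8 set g(ρ) = (ρ - (-3/8))^3*(rational part) = 16*ρ**2/3 - 23*ρ/19 + 11/3.
Order-3 pole: residue = g''(a)/2; g''(-3/8) = 32/3, so the residue is 16/3.
List the singular points by increasing real part (a conjugate pair: the negative imaginary part first).

Radius of convergence at 0: 4/11.
At -3/8: a pole of order 3; residue 16/3.
At 4/11: a logarithmic branch point.


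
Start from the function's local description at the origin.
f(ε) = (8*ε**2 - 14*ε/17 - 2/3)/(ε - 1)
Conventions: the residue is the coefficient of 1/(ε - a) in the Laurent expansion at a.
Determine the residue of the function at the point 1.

The residue is 332/51.

At the order-1 pole 1 set g(ε) = (ε - (1))*f(ε) = 8*ε**2 - 14*ε/17 - 2/3.
Simple pole: residue = g(a) at a = 1, which is 332/51.


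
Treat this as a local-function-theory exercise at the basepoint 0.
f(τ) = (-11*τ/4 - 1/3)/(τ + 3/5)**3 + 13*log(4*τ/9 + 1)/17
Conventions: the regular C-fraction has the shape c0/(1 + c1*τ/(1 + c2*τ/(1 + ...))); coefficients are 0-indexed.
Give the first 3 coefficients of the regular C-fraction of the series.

The regular C-fraction coefficients are [-125/81, -25753/8500, 7307480527/656701500].

Taylor coefficients (expand at 0): a_0 = -125/81, a_1 = -25753/5508, a_2 = 625627/16524.
c0 = a_0 = -125/81. Peel one level at a time: if S = 1 + c*τ/S' with S'(0) = 1, then c is the τ-coefficient of S and S' = c*τ/(S - 1).
S_1 = c0/f = 1 + (-25753/8500)*τ + (7307480527/216750000)*τ^2 + ...; c1 = -25753/8500.
S_2 = c1*τ/(S_1 - 1) = 1 + (7307480527/656701500)*τ + ...; c2 = 7307480527/656701500.


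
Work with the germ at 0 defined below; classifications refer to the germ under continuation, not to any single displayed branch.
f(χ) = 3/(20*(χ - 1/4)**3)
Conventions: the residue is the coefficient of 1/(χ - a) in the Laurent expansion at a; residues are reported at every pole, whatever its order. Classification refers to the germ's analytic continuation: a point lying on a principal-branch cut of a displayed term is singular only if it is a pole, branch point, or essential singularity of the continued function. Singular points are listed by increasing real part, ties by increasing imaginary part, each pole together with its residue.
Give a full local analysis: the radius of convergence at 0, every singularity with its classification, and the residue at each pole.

Denominator factor (χ - 1/4)^3: pole of order 3 at 1/4, modulus 1/4.
The radius of convergence is the smallest modulus among the singular points: 1/4.
At the order-3 pole 1/4 set g(χ) = (χ - (1/4))^3*f(χ) = 3/20.
Order-3 pole: residue = g''(a)/2; g''(1/4) = 0, so the residue is 0.

Radius of convergence at 0: 1/4.
At 1/4: a pole of order 3; residue 0.


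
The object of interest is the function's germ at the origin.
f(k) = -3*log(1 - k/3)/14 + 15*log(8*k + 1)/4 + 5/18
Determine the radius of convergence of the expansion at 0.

The radius of convergence is 1/8.

Branch term (15/4)*log(1 - k/(-1/8)): its argument vanishes at k = -1/8, a logarithmic branch point, modulus 1/8.
Branch term (-3/14)*log(1 - k/(3)): its argument vanishes at k = 3, a logarithmic branch point, modulus 3.
The radius of convergence is the smallest modulus among the singular points: 1/8.


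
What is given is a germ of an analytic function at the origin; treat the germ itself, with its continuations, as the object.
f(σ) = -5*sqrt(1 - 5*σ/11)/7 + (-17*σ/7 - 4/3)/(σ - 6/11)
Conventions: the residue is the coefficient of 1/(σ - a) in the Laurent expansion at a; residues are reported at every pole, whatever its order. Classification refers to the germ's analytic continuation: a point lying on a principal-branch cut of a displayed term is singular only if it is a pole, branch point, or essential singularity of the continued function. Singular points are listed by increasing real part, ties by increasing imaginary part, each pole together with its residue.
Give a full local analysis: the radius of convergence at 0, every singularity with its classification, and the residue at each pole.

Radius of convergence at 0: 6/11.
At 6/11: a pole of order 1; residue -614/231.
At 11/5: an algebraic (square-root) branch point.

Denominator factor (σ - 6/11): pole of order 1 at 6/11, modulus 6/11.
Branch term (-5/7)*sqrt(1 - σ/(11/5)): its argument vanishes at σ = 11/5, a square-root branch point, modulus 11/5.
The radius of convergence is the smallest modulus among the singular points: 6/11.
The branch term is analytic at 6/11 and contributes nothing to the residue; only the rational part matters.
At the order-1 pole 6/11 set g(σ) = (σ - (6/11))*(rational part) = -17*σ/7 - 4/3.
Simple pole: residue = g(a) at a = 6/11, which is -614/231.
List the singular points by increasing real part (a conjugate pair: the negative imaginary part first).


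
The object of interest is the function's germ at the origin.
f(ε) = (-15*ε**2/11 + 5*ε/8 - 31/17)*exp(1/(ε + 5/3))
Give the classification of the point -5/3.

The exponent 1/(ε - (-5/3)) has a pole at -5/3, so exp(1/(ε - (-5/3))) takes every nonzero value near it: an essential singularity (not a pole of any order).

The point is an essential singularity.


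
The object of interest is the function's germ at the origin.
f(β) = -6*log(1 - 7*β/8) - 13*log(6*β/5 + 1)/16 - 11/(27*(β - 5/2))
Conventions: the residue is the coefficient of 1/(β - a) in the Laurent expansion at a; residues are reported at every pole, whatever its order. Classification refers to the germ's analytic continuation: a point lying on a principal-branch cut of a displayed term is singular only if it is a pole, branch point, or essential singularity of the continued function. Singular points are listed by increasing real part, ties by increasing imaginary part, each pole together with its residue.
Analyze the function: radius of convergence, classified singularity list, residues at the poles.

Radius of convergence at 0: 5/6.
At -5/6: a logarithmic branch point.
At 8/7: a logarithmic branch point.
At 5/2: a pole of order 1; residue -11/27.

Denominator factor (β - 5/2): pole of order 1 at 5/2, modulus 5/2.
Branch term (-6)*log(1 - β/(8/7)): its argument vanishes at β = 8/7, a logarithmic branch point, modulus 8/7.
Branch term (-13/16)*log(1 - β/(-5/6)): its argument vanishes at β = -5/6, a logarithmic branch point, modulus 5/6.
The radius of convergence is the smallest modulus among the singular points: 5/6.
The branch terms are analytic at 5/2 and contribute nothing to the residue; only the rational part matters.
At the order-1 pole 5/2 set g(β) = (β - (5/2))*(rational part) = -11/27.
Simple pole: residue = g(a) at a = 5/2, which is -11/27.
List the singular points by increasing real part (a conjugate pair: the negative imaginary part first).


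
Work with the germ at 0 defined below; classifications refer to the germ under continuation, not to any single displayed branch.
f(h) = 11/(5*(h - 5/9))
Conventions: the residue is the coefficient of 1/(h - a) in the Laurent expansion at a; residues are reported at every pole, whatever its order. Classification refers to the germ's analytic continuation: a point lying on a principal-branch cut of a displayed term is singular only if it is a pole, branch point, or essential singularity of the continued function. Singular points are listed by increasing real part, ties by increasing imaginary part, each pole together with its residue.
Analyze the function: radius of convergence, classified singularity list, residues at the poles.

Radius of convergence at 0: 5/9.
At 5/9: a pole of order 1; residue 11/5.

Denominator factor (h - 5/9): pole of order 1 at 5/9, modulus 5/9.
The radius of convergence is the smallest modulus among the singular points: 5/9.
At the order-1 pole 5/9 set g(h) = (h - (5/9))*f(h) = 11/5.
Simple pole: residue = g(a) at a = 5/9, which is 11/5.


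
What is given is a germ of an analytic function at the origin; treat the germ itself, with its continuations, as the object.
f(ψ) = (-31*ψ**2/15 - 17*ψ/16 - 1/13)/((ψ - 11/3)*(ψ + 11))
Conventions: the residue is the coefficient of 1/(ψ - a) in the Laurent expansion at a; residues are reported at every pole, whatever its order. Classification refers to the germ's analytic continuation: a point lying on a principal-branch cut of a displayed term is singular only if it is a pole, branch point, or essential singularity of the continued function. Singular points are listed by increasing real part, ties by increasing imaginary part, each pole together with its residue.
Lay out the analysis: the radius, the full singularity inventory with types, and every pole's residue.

Radius of convergence at 0: 11/3.
At -11: a pole of order 1; residue 743983/45760.
At 11/3: a pole of order 1; residue -891763/411840.

Denominator factor (ψ + 11): pole of order 1 at -11, modulus 11.
Denominator factor (ψ - 11/3): pole of order 1 at 11/3, modulus 11/3.
The radius of convergence is the smallest modulus among the singular points: 11/3.
At the order-1 pole -11 set g(ψ) = (ψ - (-11))*f(ψ) = (-31*ψ**2/15 - 17*ψ/16 - 1/13)/(ψ - 11/3).
Simple pole: residue = g(a) at a = -11, which is 743983/45760.
At the order-1 pole 11/3 set g(ψ) = (ψ - (11/3))*f(ψ) = (-31*ψ**2/15 - 17*ψ/16 - 1/13)/(ψ + 11).
Simple pole: residue = g(a) at a = 11/3, which is -891763/411840.
List the singular points by increasing real part (a conjugate pair: the negative imaginary part first).


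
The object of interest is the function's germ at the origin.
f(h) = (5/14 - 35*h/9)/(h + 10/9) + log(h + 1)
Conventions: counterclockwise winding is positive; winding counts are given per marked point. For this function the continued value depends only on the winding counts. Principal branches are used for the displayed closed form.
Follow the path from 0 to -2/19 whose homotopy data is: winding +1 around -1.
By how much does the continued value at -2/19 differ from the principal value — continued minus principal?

Continued minus principal equals (2)*pi*i.

The rational part is single-valued and drops out of the difference; each branch term changes only by its own monodromy.
(1)*log(1 - h/(-1)): each positive loop around -1 adds 2*pi*i to the log, so winding +1 contributes (1)*(1)*2*pi*i = (2)*pi*i.
Summing the contributions at h = -2/19 gives (2)*pi*i.


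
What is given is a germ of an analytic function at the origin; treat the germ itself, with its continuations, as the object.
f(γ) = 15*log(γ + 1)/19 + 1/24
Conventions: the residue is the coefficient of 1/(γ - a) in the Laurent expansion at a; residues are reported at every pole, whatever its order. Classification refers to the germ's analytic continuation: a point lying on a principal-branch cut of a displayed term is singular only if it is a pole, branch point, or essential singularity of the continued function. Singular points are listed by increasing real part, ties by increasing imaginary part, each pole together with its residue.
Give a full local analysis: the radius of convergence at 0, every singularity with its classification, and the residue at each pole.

Branch term (15/19)*log(1 - γ/(-1)): its argument vanishes at γ = -1, a logarithmic branch point, modulus 1.
The radius of convergence is the smallest modulus among the singular points: 1.

Radius of convergence at 0: 1.
At -1: a logarithmic branch point.


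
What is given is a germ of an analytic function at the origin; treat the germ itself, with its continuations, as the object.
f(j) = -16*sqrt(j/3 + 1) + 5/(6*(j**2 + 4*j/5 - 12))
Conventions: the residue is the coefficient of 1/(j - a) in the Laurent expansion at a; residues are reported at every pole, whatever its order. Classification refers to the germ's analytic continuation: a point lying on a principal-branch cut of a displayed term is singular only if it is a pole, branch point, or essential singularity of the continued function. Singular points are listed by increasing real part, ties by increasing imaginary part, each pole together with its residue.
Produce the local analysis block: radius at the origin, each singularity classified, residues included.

Denominator factor (j**2 + 4*j/5 - 12): discriminant 1216/25, real irrational roots -2/5 + (4/5)*sqrt(19) and -2/5 - (4/5)*sqrt(19); poles of order 1, moduli -2/5 + (4/5)*sqrt(19) and 2/5 + (4/5)*sqrt(19).
Branch term (-16)*sqrt(1 - j/(-3)): its argument vanishes at j = -3, a square-root branch point, modulus 3.
The radius of convergence is the smallest modulus among the singular points: 3.
The branch term is analytic at -2/5 - (4/5)*sqrt(19) and contributes nothing to the residue; only the rational part matters.
The factor j**2 + 4*j/5 - 12 splits as (j - a)(j - a') with a = -2/5 - (4/5)*sqrt(19), a' = -2/5 + (4/5)*sqrt(19). At the order-1 pole a set g(j) = (j - a)*(rational part) = [5/6] / (j - a').
Simple pole: residue = g(a) at a = -2/5 - (4/5)*sqrt(19), which is -(25/912)*sqrt(19).
The branch term is analytic at -2/5 + (4/5)*sqrt(19) and contributes nothing to the residue; only the rational part matters.
The factor j**2 + 4*j/5 - 12 splits as (j - a)(j - a') with a = -2/5 + (4/5)*sqrt(19), a' = -2/5 - (4/5)*sqrt(19). At the order-1 pole a set g(j) = (j - a)*(rational part) = [5/6] / (j - a').
Simple pole: residue = g(a) at a = -2/5 + (4/5)*sqrt(19), which is (25/912)*sqrt(19).
List the singular points by increasing real part (a conjugate pair: the negative imaginary part first).

Radius of convergence at 0: 3.
At -2/5 - (4/5)*sqrt(19): a pole of order 1; residue -(25/912)*sqrt(19).
At -3: an algebraic (square-root) branch point.
At -2/5 + (4/5)*sqrt(19): a pole of order 1; residue (25/912)*sqrt(19).


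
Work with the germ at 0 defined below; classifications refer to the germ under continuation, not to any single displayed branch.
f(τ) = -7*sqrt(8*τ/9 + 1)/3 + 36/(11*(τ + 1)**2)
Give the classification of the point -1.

The denominator factor τ + 1 vanishes at -1 and appears to the power 2; the numerator there equals 36/11, nonzero, and no other factor vanishes.
The branch terms are analytic at this point.
Hence a pole whose order is the multiplicity, 2.

The point is a pole of order 2.
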